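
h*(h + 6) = h^2 + 6*h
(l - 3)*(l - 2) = l^2 - 5*l + 6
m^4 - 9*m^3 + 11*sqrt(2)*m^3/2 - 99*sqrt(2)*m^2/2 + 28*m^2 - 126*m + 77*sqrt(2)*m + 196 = (m - 7)*(m - 2)*(m + 2*sqrt(2))*(m + 7*sqrt(2)/2)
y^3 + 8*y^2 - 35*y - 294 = (y - 6)*(y + 7)^2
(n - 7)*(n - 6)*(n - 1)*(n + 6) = n^4 - 8*n^3 - 29*n^2 + 288*n - 252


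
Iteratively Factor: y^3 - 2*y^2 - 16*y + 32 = (y - 4)*(y^2 + 2*y - 8) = (y - 4)*(y + 4)*(y - 2)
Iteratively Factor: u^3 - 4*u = (u - 2)*(u^2 + 2*u) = (u - 2)*(u + 2)*(u)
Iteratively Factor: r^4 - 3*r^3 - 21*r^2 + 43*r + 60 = (r + 4)*(r^3 - 7*r^2 + 7*r + 15) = (r - 3)*(r + 4)*(r^2 - 4*r - 5) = (r - 3)*(r + 1)*(r + 4)*(r - 5)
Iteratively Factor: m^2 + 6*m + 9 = (m + 3)*(m + 3)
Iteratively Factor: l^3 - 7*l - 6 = (l + 2)*(l^2 - 2*l - 3) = (l - 3)*(l + 2)*(l + 1)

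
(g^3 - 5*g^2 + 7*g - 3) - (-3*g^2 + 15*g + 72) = g^3 - 2*g^2 - 8*g - 75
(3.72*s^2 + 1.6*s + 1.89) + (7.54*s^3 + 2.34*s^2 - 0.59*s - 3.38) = 7.54*s^3 + 6.06*s^2 + 1.01*s - 1.49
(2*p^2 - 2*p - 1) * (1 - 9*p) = -18*p^3 + 20*p^2 + 7*p - 1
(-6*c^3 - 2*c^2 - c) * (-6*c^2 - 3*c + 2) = 36*c^5 + 30*c^4 - c^2 - 2*c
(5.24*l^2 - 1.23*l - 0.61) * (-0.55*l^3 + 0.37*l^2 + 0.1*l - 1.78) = -2.882*l^5 + 2.6153*l^4 + 0.4044*l^3 - 9.6759*l^2 + 2.1284*l + 1.0858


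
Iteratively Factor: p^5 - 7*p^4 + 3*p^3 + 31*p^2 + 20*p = (p)*(p^4 - 7*p^3 + 3*p^2 + 31*p + 20) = p*(p - 4)*(p^3 - 3*p^2 - 9*p - 5) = p*(p - 4)*(p + 1)*(p^2 - 4*p - 5) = p*(p - 4)*(p + 1)^2*(p - 5)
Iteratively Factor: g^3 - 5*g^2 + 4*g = (g)*(g^2 - 5*g + 4) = g*(g - 4)*(g - 1)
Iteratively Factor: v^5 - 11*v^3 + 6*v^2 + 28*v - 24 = (v + 2)*(v^4 - 2*v^3 - 7*v^2 + 20*v - 12) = (v - 2)*(v + 2)*(v^3 - 7*v + 6) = (v - 2)*(v - 1)*(v + 2)*(v^2 + v - 6) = (v - 2)*(v - 1)*(v + 2)*(v + 3)*(v - 2)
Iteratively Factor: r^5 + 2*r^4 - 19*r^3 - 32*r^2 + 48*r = (r + 3)*(r^4 - r^3 - 16*r^2 + 16*r) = (r - 4)*(r + 3)*(r^3 + 3*r^2 - 4*r) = r*(r - 4)*(r + 3)*(r^2 + 3*r - 4) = r*(r - 4)*(r - 1)*(r + 3)*(r + 4)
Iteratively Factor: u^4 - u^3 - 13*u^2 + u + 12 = (u - 4)*(u^3 + 3*u^2 - u - 3) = (u - 4)*(u + 3)*(u^2 - 1) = (u - 4)*(u + 1)*(u + 3)*(u - 1)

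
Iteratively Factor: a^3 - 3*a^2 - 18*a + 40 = (a - 5)*(a^2 + 2*a - 8) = (a - 5)*(a + 4)*(a - 2)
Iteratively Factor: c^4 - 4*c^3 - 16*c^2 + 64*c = (c - 4)*(c^3 - 16*c) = (c - 4)*(c + 4)*(c^2 - 4*c) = c*(c - 4)*(c + 4)*(c - 4)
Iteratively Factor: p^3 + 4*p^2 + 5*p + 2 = (p + 2)*(p^2 + 2*p + 1) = (p + 1)*(p + 2)*(p + 1)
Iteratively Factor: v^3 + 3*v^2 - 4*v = (v)*(v^2 + 3*v - 4) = v*(v - 1)*(v + 4)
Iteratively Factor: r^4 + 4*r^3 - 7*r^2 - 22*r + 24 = (r + 4)*(r^3 - 7*r + 6) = (r - 2)*(r + 4)*(r^2 + 2*r - 3) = (r - 2)*(r + 3)*(r + 4)*(r - 1)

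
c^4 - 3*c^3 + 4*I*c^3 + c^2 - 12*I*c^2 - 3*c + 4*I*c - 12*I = (c - 3)*(c - I)*(c + I)*(c + 4*I)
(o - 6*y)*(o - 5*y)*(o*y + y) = o^3*y - 11*o^2*y^2 + o^2*y + 30*o*y^3 - 11*o*y^2 + 30*y^3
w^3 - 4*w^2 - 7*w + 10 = (w - 5)*(w - 1)*(w + 2)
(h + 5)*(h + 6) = h^2 + 11*h + 30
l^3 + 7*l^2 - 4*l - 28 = (l - 2)*(l + 2)*(l + 7)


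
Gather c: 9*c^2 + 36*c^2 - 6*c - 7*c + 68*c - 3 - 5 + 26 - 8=45*c^2 + 55*c + 10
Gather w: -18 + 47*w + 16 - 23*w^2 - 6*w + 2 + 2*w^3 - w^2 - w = 2*w^3 - 24*w^2 + 40*w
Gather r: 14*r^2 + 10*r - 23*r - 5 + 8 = 14*r^2 - 13*r + 3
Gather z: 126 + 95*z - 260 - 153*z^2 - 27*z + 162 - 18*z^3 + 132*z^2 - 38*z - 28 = -18*z^3 - 21*z^2 + 30*z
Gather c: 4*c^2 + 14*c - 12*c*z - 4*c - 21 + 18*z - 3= 4*c^2 + c*(10 - 12*z) + 18*z - 24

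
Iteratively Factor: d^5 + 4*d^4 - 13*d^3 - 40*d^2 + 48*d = (d + 4)*(d^4 - 13*d^2 + 12*d) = (d + 4)^2*(d^3 - 4*d^2 + 3*d) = d*(d + 4)^2*(d^2 - 4*d + 3) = d*(d - 3)*(d + 4)^2*(d - 1)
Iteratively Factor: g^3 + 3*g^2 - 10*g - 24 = (g - 3)*(g^2 + 6*g + 8) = (g - 3)*(g + 2)*(g + 4)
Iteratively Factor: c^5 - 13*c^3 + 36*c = (c - 3)*(c^4 + 3*c^3 - 4*c^2 - 12*c) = (c - 3)*(c + 2)*(c^3 + c^2 - 6*c) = (c - 3)*(c + 2)*(c + 3)*(c^2 - 2*c) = (c - 3)*(c - 2)*(c + 2)*(c + 3)*(c)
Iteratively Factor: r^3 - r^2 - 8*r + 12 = (r - 2)*(r^2 + r - 6) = (r - 2)^2*(r + 3)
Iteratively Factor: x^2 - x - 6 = (x + 2)*(x - 3)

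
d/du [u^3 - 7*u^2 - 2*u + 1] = 3*u^2 - 14*u - 2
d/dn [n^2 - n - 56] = 2*n - 1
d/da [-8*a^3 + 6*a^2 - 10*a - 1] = -24*a^2 + 12*a - 10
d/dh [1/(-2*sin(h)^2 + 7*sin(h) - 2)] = (4*sin(h) - 7)*cos(h)/(-7*sin(h) - cos(2*h) + 3)^2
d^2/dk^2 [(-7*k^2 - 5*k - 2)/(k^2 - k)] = 4*(-6*k^3 - 3*k^2 + 3*k - 1)/(k^3*(k^3 - 3*k^2 + 3*k - 1))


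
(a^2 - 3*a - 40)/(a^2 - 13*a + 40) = (a + 5)/(a - 5)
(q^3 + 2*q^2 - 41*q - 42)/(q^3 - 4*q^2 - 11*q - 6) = (q + 7)/(q + 1)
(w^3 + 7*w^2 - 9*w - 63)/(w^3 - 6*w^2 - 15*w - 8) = (-w^3 - 7*w^2 + 9*w + 63)/(-w^3 + 6*w^2 + 15*w + 8)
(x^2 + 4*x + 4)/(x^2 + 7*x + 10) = (x + 2)/(x + 5)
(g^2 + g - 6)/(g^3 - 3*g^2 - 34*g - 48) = (g - 2)/(g^2 - 6*g - 16)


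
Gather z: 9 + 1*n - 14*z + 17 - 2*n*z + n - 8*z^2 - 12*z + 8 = 2*n - 8*z^2 + z*(-2*n - 26) + 34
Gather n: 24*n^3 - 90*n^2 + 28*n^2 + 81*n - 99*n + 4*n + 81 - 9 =24*n^3 - 62*n^2 - 14*n + 72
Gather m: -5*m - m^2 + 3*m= -m^2 - 2*m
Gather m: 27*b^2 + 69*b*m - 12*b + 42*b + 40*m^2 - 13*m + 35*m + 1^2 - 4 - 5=27*b^2 + 30*b + 40*m^2 + m*(69*b + 22) - 8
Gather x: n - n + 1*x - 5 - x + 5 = 0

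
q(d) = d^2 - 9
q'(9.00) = 18.00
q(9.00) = 72.00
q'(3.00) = 6.00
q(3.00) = 0.00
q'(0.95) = 1.90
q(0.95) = -8.10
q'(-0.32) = -0.64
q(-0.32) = -8.90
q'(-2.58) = -5.16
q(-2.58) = -2.34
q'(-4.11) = -8.22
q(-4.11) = 7.89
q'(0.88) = 1.76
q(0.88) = -8.23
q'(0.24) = 0.48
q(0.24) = -8.94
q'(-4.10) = -8.20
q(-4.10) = 7.81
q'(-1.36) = -2.72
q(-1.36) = -7.15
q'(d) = 2*d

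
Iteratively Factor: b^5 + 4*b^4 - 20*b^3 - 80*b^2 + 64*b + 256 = (b - 2)*(b^4 + 6*b^3 - 8*b^2 - 96*b - 128) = (b - 2)*(b + 4)*(b^3 + 2*b^2 - 16*b - 32) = (b - 2)*(b + 2)*(b + 4)*(b^2 - 16) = (b - 2)*(b + 2)*(b + 4)^2*(b - 4)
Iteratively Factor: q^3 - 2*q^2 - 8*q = (q - 4)*(q^2 + 2*q) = q*(q - 4)*(q + 2)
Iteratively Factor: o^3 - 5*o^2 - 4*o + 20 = (o - 5)*(o^2 - 4) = (o - 5)*(o - 2)*(o + 2)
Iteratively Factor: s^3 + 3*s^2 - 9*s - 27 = (s + 3)*(s^2 - 9) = (s - 3)*(s + 3)*(s + 3)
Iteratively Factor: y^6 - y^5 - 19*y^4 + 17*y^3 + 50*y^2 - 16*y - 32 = (y - 1)*(y^5 - 19*y^3 - 2*y^2 + 48*y + 32) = (y - 4)*(y - 1)*(y^4 + 4*y^3 - 3*y^2 - 14*y - 8) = (y - 4)*(y - 1)*(y + 4)*(y^3 - 3*y - 2) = (y - 4)*(y - 1)*(y + 1)*(y + 4)*(y^2 - y - 2) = (y - 4)*(y - 1)*(y + 1)^2*(y + 4)*(y - 2)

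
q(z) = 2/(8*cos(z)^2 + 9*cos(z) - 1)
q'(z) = 2*(16*sin(z)*cos(z) + 9*sin(z))/(8*cos(z)^2 + 9*cos(z) - 1)^2 = 2*(16*cos(z) + 9)*sin(z)/(8*cos(z)^2 + 9*cos(z) - 1)^2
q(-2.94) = -0.94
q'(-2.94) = 0.58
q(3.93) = -0.59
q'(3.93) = 0.28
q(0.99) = 0.32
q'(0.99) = 0.74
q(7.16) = 0.25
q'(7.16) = 0.46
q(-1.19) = 0.58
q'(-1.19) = -2.33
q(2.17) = -0.57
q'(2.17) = -0.00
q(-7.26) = 0.31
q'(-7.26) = -0.70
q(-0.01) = 0.13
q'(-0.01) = -0.00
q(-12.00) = 0.16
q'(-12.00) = 0.16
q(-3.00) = -0.97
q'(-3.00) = 0.45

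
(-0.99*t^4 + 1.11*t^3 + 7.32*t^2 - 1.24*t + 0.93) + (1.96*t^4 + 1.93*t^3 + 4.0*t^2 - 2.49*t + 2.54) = 0.97*t^4 + 3.04*t^3 + 11.32*t^2 - 3.73*t + 3.47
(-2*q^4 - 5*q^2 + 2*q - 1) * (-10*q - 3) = 20*q^5 + 6*q^4 + 50*q^3 - 5*q^2 + 4*q + 3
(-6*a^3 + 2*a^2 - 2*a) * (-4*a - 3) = 24*a^4 + 10*a^3 + 2*a^2 + 6*a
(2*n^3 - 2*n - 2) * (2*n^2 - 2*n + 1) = 4*n^5 - 4*n^4 - 2*n^3 + 2*n - 2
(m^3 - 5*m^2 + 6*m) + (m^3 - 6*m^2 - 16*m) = 2*m^3 - 11*m^2 - 10*m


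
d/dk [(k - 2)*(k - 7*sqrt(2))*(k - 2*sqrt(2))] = 3*k^2 - 18*sqrt(2)*k - 4*k + 18*sqrt(2) + 28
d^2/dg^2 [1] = 0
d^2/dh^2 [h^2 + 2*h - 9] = 2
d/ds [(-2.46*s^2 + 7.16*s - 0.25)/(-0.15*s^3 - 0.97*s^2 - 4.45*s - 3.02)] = (-0.369*s^4 + 2.148*s^3 + 17.7797*s^2 + 14.3734*s - 22.7357)/(0.0225*s^6 + 0.291*s^5 + 2.2759*s^4 + 9.539*s^3 + 25.6613*s^2 + 26.878*s + 9.1204)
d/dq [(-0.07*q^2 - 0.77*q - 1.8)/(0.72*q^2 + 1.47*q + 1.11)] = (0.4515*q^2 + 2.4366*q + 1.7913)/(0.5184*q^4 + 2.1168*q^3 + 3.7593*q^2 + 3.2634*q + 1.2321)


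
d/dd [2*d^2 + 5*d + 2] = 4*d + 5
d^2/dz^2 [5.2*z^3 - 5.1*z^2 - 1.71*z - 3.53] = 31.2*z - 10.2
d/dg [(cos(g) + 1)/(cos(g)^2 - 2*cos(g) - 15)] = (cos(g)^2 + 2*cos(g) + 13)*sin(g)/(sin(g)^2 + 2*cos(g) + 14)^2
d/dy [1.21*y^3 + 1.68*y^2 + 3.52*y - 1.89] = 3.63*y^2 + 3.36*y + 3.52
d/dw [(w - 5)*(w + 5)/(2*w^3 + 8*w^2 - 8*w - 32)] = (-w^4 + 71*w^2 + 168*w - 100)/(2*(w^6 + 8*w^5 + 8*w^4 - 64*w^3 - 112*w^2 + 128*w + 256))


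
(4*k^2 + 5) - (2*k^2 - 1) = 2*k^2 + 6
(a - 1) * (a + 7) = a^2 + 6*a - 7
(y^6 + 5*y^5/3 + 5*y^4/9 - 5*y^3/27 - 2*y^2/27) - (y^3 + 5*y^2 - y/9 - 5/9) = y^6 + 5*y^5/3 + 5*y^4/9 - 32*y^3/27 - 137*y^2/27 + y/9 + 5/9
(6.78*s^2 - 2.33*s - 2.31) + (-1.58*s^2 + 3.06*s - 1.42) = 5.2*s^2 + 0.73*s - 3.73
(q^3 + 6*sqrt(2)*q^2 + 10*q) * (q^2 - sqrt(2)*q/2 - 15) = q^5 + 11*sqrt(2)*q^4/2 - 11*q^3 - 95*sqrt(2)*q^2 - 150*q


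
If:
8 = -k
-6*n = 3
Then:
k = -8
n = -1/2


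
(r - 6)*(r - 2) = r^2 - 8*r + 12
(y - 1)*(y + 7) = y^2 + 6*y - 7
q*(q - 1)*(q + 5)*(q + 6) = q^4 + 10*q^3 + 19*q^2 - 30*q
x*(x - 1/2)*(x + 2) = x^3 + 3*x^2/2 - x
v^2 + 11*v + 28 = (v + 4)*(v + 7)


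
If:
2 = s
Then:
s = 2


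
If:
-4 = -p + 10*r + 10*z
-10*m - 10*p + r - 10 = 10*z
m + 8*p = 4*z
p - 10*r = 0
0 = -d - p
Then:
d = 100/701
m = -1608/3505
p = -100/701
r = -10/701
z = -2/5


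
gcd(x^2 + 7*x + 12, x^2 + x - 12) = x + 4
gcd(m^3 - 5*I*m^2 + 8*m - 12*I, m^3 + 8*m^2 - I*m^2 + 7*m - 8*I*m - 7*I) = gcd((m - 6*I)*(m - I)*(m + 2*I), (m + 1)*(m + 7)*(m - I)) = m - I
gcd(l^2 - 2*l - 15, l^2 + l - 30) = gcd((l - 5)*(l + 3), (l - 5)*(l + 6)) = l - 5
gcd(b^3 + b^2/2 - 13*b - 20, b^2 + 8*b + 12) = b + 2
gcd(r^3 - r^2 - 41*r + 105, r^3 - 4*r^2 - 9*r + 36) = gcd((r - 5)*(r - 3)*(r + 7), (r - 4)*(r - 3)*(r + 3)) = r - 3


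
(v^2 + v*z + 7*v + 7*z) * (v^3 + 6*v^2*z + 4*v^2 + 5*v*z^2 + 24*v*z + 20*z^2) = v^5 + 7*v^4*z + 11*v^4 + 11*v^3*z^2 + 77*v^3*z + 28*v^3 + 5*v^2*z^3 + 121*v^2*z^2 + 196*v^2*z + 55*v*z^3 + 308*v*z^2 + 140*z^3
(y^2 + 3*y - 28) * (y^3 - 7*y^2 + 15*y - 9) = y^5 - 4*y^4 - 34*y^3 + 232*y^2 - 447*y + 252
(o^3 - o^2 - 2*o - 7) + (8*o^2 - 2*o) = o^3 + 7*o^2 - 4*o - 7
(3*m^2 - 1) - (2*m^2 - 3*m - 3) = m^2 + 3*m + 2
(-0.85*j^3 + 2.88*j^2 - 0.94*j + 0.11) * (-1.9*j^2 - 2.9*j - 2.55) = 1.615*j^5 - 3.007*j^4 - 4.3985*j^3 - 4.827*j^2 + 2.078*j - 0.2805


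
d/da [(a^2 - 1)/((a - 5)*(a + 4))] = (-a^2 - 38*a - 1)/(a^4 - 2*a^3 - 39*a^2 + 40*a + 400)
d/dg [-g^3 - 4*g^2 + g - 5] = -3*g^2 - 8*g + 1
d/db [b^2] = 2*b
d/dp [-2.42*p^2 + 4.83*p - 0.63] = 4.83 - 4.84*p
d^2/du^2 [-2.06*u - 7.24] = 0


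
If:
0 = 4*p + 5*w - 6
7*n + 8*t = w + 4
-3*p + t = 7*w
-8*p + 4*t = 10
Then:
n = -836/161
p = 59/46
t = 233/46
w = 4/23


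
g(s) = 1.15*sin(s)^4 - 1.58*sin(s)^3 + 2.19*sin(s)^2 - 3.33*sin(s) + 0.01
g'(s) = 4.6*sin(s)^3*cos(s) - 4.74*sin(s)^2*cos(s) + 4.38*sin(s)*cos(s) - 3.33*cos(s)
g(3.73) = 2.91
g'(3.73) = 6.66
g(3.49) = 1.48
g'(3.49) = 5.23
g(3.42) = 1.13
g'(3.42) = 4.80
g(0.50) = -1.20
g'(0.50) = -1.59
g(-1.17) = 6.99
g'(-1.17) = -5.84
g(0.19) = -0.55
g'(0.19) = -2.59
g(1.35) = -1.58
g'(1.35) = 0.15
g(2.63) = -1.21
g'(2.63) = 1.55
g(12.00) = 2.77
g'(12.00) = -6.54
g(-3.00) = 0.53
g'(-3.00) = 4.01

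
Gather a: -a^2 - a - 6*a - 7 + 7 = -a^2 - 7*a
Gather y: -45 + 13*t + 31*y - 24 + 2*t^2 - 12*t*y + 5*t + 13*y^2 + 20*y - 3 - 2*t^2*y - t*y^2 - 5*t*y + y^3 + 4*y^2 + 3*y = 2*t^2 + 18*t + y^3 + y^2*(17 - t) + y*(-2*t^2 - 17*t + 54) - 72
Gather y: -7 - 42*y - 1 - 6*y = -48*y - 8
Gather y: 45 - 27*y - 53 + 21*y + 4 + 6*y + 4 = 0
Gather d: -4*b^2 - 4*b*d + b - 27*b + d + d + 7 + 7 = -4*b^2 - 26*b + d*(2 - 4*b) + 14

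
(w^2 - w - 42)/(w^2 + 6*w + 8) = (w^2 - w - 42)/(w^2 + 6*w + 8)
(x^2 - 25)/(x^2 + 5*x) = (x - 5)/x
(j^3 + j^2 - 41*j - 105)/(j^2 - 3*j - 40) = (j^2 - 4*j - 21)/(j - 8)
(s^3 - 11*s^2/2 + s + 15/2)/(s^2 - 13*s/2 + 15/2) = s + 1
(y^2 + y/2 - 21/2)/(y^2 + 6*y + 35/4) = 2*(y - 3)/(2*y + 5)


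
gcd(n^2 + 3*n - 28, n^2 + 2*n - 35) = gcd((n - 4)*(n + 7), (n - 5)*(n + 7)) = n + 7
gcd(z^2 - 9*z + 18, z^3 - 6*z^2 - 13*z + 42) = 1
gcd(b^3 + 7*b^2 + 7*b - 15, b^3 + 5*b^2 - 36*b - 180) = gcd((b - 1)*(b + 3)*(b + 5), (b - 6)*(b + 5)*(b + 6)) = b + 5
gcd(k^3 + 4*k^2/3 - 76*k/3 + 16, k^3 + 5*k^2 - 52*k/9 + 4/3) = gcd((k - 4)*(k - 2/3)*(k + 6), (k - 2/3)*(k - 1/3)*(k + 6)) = k^2 + 16*k/3 - 4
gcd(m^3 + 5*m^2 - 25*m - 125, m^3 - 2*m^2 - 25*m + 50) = m^2 - 25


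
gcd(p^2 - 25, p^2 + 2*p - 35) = p - 5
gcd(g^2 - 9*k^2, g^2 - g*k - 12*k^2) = g + 3*k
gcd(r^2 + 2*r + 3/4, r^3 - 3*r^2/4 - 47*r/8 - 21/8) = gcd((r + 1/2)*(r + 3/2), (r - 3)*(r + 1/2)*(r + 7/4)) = r + 1/2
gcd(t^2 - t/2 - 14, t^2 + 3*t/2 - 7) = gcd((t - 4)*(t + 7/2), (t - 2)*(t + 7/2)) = t + 7/2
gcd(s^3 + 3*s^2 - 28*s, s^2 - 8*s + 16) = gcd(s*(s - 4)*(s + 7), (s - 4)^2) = s - 4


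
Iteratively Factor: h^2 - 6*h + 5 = (h - 5)*(h - 1)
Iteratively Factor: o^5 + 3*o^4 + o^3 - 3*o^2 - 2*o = (o + 2)*(o^4 + o^3 - o^2 - o) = (o + 1)*(o + 2)*(o^3 - o) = o*(o + 1)*(o + 2)*(o^2 - 1) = o*(o - 1)*(o + 1)*(o + 2)*(o + 1)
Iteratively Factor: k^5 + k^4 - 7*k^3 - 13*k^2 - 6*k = (k + 1)*(k^4 - 7*k^2 - 6*k) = (k + 1)^2*(k^3 - k^2 - 6*k) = (k + 1)^2*(k + 2)*(k^2 - 3*k) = (k - 3)*(k + 1)^2*(k + 2)*(k)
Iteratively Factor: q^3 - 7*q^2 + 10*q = (q - 2)*(q^2 - 5*q) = q*(q - 2)*(q - 5)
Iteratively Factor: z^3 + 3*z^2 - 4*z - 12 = (z - 2)*(z^2 + 5*z + 6) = (z - 2)*(z + 3)*(z + 2)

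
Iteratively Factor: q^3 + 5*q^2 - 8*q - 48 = (q + 4)*(q^2 + q - 12) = (q + 4)^2*(q - 3)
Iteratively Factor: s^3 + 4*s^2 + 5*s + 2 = (s + 1)*(s^2 + 3*s + 2) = (s + 1)*(s + 2)*(s + 1)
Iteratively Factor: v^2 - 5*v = (v - 5)*(v)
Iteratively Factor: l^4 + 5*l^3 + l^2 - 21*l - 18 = (l - 2)*(l^3 + 7*l^2 + 15*l + 9) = (l - 2)*(l + 1)*(l^2 + 6*l + 9) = (l - 2)*(l + 1)*(l + 3)*(l + 3)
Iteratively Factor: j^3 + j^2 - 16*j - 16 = (j + 4)*(j^2 - 3*j - 4) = (j + 1)*(j + 4)*(j - 4)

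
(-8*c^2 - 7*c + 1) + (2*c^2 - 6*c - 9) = -6*c^2 - 13*c - 8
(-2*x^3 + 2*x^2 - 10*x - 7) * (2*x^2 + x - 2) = -4*x^5 + 2*x^4 - 14*x^3 - 28*x^2 + 13*x + 14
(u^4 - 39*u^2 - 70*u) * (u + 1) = u^5 + u^4 - 39*u^3 - 109*u^2 - 70*u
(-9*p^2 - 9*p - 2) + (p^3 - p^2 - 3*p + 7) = p^3 - 10*p^2 - 12*p + 5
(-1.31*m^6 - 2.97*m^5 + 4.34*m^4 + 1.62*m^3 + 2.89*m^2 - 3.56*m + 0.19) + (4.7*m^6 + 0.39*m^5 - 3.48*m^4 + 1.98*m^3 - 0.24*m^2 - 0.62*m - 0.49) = 3.39*m^6 - 2.58*m^5 + 0.86*m^4 + 3.6*m^3 + 2.65*m^2 - 4.18*m - 0.3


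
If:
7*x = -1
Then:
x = -1/7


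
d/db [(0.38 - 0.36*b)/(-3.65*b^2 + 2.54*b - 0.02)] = (-1.314*b^2 + 2.774*b - 0.958)/(13.3225*b^4 - 18.542*b^3 + 6.5976*b^2 - 0.1016*b + 0.0004)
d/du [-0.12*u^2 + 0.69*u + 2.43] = 0.69 - 0.24*u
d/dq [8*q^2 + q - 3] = 16*q + 1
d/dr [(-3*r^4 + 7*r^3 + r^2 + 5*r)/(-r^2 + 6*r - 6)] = (6*r^5 - 61*r^4 + 156*r^3 - 115*r^2 - 12*r - 30)/(r^4 - 12*r^3 + 48*r^2 - 72*r + 36)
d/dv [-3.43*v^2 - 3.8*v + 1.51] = -6.86*v - 3.8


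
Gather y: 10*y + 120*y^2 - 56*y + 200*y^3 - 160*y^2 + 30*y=200*y^3 - 40*y^2 - 16*y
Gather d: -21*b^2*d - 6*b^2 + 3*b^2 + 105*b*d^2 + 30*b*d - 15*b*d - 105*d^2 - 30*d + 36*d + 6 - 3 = -3*b^2 + d^2*(105*b - 105) + d*(-21*b^2 + 15*b + 6) + 3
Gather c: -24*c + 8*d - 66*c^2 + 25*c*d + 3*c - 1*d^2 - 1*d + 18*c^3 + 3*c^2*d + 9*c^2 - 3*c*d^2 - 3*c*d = 18*c^3 + c^2*(3*d - 57) + c*(-3*d^2 + 22*d - 21) - d^2 + 7*d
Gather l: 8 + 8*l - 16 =8*l - 8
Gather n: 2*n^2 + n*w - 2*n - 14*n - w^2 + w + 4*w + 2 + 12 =2*n^2 + n*(w - 16) - w^2 + 5*w + 14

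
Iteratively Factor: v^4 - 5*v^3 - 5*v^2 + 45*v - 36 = (v - 1)*(v^3 - 4*v^2 - 9*v + 36) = (v - 4)*(v - 1)*(v^2 - 9) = (v - 4)*(v - 3)*(v - 1)*(v + 3)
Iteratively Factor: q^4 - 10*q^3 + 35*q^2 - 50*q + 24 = (q - 2)*(q^3 - 8*q^2 + 19*q - 12) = (q - 2)*(q - 1)*(q^2 - 7*q + 12) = (q - 3)*(q - 2)*(q - 1)*(q - 4)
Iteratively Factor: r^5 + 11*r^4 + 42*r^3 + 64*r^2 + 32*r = (r)*(r^4 + 11*r^3 + 42*r^2 + 64*r + 32) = r*(r + 1)*(r^3 + 10*r^2 + 32*r + 32) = r*(r + 1)*(r + 2)*(r^2 + 8*r + 16) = r*(r + 1)*(r + 2)*(r + 4)*(r + 4)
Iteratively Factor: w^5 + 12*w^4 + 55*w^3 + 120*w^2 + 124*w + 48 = (w + 2)*(w^4 + 10*w^3 + 35*w^2 + 50*w + 24) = (w + 1)*(w + 2)*(w^3 + 9*w^2 + 26*w + 24) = (w + 1)*(w + 2)^2*(w^2 + 7*w + 12) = (w + 1)*(w + 2)^2*(w + 3)*(w + 4)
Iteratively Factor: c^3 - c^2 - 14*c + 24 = (c - 3)*(c^2 + 2*c - 8) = (c - 3)*(c - 2)*(c + 4)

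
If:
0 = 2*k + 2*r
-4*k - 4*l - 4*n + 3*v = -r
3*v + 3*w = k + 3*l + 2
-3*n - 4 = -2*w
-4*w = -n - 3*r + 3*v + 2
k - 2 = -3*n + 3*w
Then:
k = 191/37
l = -317/37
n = -70/37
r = -191/37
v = -593/111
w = -31/37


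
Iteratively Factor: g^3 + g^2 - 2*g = (g)*(g^2 + g - 2) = g*(g - 1)*(g + 2)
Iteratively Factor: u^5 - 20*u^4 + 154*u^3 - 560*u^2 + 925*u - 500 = (u - 5)*(u^4 - 15*u^3 + 79*u^2 - 165*u + 100) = (u - 5)*(u - 4)*(u^3 - 11*u^2 + 35*u - 25) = (u - 5)*(u - 4)*(u - 1)*(u^2 - 10*u + 25) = (u - 5)^2*(u - 4)*(u - 1)*(u - 5)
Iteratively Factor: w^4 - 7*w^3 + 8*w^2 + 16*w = (w + 1)*(w^3 - 8*w^2 + 16*w) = w*(w + 1)*(w^2 - 8*w + 16) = w*(w - 4)*(w + 1)*(w - 4)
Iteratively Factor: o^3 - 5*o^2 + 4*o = (o - 4)*(o^2 - o) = (o - 4)*(o - 1)*(o)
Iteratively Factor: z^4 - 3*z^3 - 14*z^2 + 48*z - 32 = (z - 2)*(z^3 - z^2 - 16*z + 16) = (z - 2)*(z - 1)*(z^2 - 16) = (z - 2)*(z - 1)*(z + 4)*(z - 4)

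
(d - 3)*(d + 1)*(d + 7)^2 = d^4 + 12*d^3 + 18*d^2 - 140*d - 147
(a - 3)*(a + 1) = a^2 - 2*a - 3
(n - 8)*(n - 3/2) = n^2 - 19*n/2 + 12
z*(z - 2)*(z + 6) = z^3 + 4*z^2 - 12*z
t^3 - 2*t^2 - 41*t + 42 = (t - 7)*(t - 1)*(t + 6)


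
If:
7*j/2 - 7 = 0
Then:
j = 2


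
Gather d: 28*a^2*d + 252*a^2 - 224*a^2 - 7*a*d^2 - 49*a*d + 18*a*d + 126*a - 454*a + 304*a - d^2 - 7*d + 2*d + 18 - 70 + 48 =28*a^2 - 24*a + d^2*(-7*a - 1) + d*(28*a^2 - 31*a - 5) - 4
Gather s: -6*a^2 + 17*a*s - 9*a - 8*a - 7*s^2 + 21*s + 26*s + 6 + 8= -6*a^2 - 17*a - 7*s^2 + s*(17*a + 47) + 14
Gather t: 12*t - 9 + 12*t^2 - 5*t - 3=12*t^2 + 7*t - 12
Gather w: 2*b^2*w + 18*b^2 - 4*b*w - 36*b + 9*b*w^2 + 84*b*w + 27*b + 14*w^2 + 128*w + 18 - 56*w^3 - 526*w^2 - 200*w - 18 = 18*b^2 - 9*b - 56*w^3 + w^2*(9*b - 512) + w*(2*b^2 + 80*b - 72)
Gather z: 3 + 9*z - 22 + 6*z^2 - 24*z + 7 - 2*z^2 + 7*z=4*z^2 - 8*z - 12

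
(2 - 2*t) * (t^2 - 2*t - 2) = -2*t^3 + 6*t^2 - 4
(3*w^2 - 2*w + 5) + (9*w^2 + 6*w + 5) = 12*w^2 + 4*w + 10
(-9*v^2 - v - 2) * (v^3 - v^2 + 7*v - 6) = -9*v^5 + 8*v^4 - 64*v^3 + 49*v^2 - 8*v + 12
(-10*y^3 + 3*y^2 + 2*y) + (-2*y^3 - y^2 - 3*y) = -12*y^3 + 2*y^2 - y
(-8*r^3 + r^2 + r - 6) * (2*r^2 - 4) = -16*r^5 + 2*r^4 + 34*r^3 - 16*r^2 - 4*r + 24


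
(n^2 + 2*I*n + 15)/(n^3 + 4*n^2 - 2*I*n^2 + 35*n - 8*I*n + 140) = (n - 3*I)/(n^2 + n*(4 - 7*I) - 28*I)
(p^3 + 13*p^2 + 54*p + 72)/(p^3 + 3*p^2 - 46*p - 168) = (p + 3)/(p - 7)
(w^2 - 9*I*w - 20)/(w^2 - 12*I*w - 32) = (w - 5*I)/(w - 8*I)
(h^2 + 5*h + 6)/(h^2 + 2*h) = (h + 3)/h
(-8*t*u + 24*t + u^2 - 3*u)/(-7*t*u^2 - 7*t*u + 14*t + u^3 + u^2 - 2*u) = (8*t*u - 24*t - u^2 + 3*u)/(7*t*u^2 + 7*t*u - 14*t - u^3 - u^2 + 2*u)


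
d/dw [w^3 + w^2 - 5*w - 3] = 3*w^2 + 2*w - 5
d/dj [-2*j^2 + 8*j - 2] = 8 - 4*j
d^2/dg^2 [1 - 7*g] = 0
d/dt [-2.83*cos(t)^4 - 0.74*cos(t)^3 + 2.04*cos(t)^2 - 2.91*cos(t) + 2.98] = (11.32*cos(t)^3 + 2.22*cos(t)^2 - 4.08*cos(t) + 2.91)*sin(t)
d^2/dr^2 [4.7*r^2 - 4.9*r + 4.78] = 9.40000000000000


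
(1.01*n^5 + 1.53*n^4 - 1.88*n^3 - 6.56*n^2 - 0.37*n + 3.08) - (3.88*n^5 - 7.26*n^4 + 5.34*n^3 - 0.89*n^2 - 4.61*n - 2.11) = -2.87*n^5 + 8.79*n^4 - 7.22*n^3 - 5.67*n^2 + 4.24*n + 5.19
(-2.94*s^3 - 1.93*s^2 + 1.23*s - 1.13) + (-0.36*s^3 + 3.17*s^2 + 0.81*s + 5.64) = -3.3*s^3 + 1.24*s^2 + 2.04*s + 4.51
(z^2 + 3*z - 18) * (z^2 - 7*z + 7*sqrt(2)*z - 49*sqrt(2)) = z^4 - 4*z^3 + 7*sqrt(2)*z^3 - 28*sqrt(2)*z^2 - 39*z^2 - 273*sqrt(2)*z + 126*z + 882*sqrt(2)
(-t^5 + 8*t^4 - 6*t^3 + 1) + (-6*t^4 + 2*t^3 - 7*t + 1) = -t^5 + 2*t^4 - 4*t^3 - 7*t + 2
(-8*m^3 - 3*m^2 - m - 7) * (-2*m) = 16*m^4 + 6*m^3 + 2*m^2 + 14*m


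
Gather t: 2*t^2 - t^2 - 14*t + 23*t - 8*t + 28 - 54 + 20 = t^2 + t - 6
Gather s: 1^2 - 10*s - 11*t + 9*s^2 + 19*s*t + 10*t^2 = 9*s^2 + s*(19*t - 10) + 10*t^2 - 11*t + 1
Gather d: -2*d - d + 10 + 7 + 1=18 - 3*d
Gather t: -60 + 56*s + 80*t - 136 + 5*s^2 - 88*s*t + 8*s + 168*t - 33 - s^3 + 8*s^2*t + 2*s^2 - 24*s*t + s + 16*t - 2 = -s^3 + 7*s^2 + 65*s + t*(8*s^2 - 112*s + 264) - 231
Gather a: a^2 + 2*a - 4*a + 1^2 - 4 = a^2 - 2*a - 3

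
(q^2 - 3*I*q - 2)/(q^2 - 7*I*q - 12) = (-q^2 + 3*I*q + 2)/(-q^2 + 7*I*q + 12)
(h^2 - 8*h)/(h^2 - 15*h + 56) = h/(h - 7)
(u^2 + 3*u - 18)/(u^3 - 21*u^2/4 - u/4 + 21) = 4*(u + 6)/(4*u^2 - 9*u - 28)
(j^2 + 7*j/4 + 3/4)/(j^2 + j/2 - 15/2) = (4*j^2 + 7*j + 3)/(2*(2*j^2 + j - 15))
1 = 1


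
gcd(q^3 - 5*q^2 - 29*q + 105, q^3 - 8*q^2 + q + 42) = q^2 - 10*q + 21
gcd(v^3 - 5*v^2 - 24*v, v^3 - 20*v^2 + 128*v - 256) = v - 8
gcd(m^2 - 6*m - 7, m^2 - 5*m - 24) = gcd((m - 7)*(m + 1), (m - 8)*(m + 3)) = 1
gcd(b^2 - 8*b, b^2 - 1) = 1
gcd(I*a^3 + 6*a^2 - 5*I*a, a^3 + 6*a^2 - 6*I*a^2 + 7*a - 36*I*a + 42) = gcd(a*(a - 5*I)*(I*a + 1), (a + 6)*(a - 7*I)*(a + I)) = 1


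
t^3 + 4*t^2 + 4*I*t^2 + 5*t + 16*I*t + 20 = (t + 4)*(t - I)*(t + 5*I)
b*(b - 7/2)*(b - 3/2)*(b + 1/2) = b^4 - 9*b^3/2 + 11*b^2/4 + 21*b/8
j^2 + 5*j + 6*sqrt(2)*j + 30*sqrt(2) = (j + 5)*(j + 6*sqrt(2))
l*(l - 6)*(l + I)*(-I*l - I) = -I*l^4 + l^3 + 5*I*l^3 - 5*l^2 + 6*I*l^2 - 6*l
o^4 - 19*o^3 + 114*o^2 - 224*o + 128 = (o - 8)^2*(o - 2)*(o - 1)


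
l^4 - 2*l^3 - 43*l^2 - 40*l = l*(l - 8)*(l + 1)*(l + 5)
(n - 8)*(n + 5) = n^2 - 3*n - 40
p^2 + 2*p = p*(p + 2)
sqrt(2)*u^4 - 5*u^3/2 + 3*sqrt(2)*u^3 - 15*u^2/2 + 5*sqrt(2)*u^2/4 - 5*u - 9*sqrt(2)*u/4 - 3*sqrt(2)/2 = (u + 1)*(u + 2)*(u - 3*sqrt(2)/2)*(sqrt(2)*u + 1/2)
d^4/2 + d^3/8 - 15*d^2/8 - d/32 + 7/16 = (d/2 + 1)*(d - 7/4)*(d - 1/2)*(d + 1/2)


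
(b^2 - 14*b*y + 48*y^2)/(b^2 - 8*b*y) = (b - 6*y)/b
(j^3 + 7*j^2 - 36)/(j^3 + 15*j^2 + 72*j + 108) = (j - 2)/(j + 6)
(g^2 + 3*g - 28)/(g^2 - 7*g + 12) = (g + 7)/(g - 3)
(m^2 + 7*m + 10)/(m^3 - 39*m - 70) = 1/(m - 7)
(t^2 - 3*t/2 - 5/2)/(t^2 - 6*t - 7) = (t - 5/2)/(t - 7)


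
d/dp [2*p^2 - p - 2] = 4*p - 1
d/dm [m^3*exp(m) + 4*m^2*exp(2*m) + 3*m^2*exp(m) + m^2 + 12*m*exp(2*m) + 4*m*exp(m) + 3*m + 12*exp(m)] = m^3*exp(m) + 8*m^2*exp(2*m) + 6*m^2*exp(m) + 32*m*exp(2*m) + 10*m*exp(m) + 2*m + 12*exp(2*m) + 16*exp(m) + 3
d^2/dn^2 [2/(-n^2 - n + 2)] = 4*(n^2 + n - (2*n + 1)^2 - 2)/(n^2 + n - 2)^3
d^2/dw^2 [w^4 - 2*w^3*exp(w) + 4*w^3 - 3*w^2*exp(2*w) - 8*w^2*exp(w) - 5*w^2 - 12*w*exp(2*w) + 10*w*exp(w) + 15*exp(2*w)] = -2*w^3*exp(w) - 12*w^2*exp(2*w) - 20*w^2*exp(w) + 12*w^2 - 72*w*exp(2*w) - 34*w*exp(w) + 24*w + 6*exp(2*w) + 4*exp(w) - 10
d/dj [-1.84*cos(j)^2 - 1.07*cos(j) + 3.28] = (3.68*cos(j) + 1.07)*sin(j)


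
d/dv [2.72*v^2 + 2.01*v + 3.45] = 5.44*v + 2.01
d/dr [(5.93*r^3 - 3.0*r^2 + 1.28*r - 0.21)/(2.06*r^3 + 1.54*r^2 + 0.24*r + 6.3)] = (15.3122*r^4 - 2.4272*r^3 + 110.6836*r^2 - 37.1532*r + 8.1144)/(4.2436*r^6 + 6.3448*r^5 + 3.3604*r^4 + 26.6952*r^3 + 19.4616*r^2 + 3.024*r + 39.69)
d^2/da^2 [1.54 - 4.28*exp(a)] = -4.28*exp(a)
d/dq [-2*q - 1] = -2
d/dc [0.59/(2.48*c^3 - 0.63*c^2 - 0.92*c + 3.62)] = (-4.3896*c^2 + 0.7434*c + 0.5428)/(2.48*c^3 - 0.63*c^2 - 0.92*c + 3.62)^2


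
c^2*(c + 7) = c^3 + 7*c^2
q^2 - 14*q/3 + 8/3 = (q - 4)*(q - 2/3)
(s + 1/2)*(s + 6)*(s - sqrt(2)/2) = s^3 - sqrt(2)*s^2/2 + 13*s^2/2 - 13*sqrt(2)*s/4 + 3*s - 3*sqrt(2)/2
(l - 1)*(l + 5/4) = l^2 + l/4 - 5/4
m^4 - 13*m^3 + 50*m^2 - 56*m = m*(m - 7)*(m - 4)*(m - 2)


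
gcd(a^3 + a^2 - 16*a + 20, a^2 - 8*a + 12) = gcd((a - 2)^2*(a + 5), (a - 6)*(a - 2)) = a - 2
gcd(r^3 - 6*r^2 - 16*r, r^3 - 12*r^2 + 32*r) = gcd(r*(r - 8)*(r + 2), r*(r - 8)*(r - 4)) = r^2 - 8*r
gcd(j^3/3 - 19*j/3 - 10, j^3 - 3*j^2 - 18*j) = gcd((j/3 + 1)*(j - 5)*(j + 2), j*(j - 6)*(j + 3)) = j + 3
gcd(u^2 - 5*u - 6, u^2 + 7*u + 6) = u + 1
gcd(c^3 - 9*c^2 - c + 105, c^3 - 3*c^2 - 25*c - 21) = c^2 - 4*c - 21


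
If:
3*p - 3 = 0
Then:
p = 1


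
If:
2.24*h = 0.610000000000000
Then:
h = 0.27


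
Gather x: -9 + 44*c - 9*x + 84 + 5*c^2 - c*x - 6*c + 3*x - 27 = 5*c^2 + 38*c + x*(-c - 6) + 48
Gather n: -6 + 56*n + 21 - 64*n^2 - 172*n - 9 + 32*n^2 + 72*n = -32*n^2 - 44*n + 6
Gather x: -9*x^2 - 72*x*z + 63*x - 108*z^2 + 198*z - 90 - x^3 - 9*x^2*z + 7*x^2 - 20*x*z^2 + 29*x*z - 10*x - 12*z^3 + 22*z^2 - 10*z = -x^3 + x^2*(-9*z - 2) + x*(-20*z^2 - 43*z + 53) - 12*z^3 - 86*z^2 + 188*z - 90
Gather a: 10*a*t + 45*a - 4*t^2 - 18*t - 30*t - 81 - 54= a*(10*t + 45) - 4*t^2 - 48*t - 135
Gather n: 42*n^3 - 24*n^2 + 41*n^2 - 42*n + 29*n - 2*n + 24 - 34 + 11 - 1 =42*n^3 + 17*n^2 - 15*n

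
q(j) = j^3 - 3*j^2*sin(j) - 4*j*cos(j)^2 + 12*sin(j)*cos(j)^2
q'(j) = -3*j^2*cos(j) + 3*j^2 + 8*j*sin(j)*cos(j) - 6*j*sin(j) - 24*sin(j)^2*cos(j) + 12*cos(j)^3 - 4*cos(j)^2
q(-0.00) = 0.00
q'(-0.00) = 8.00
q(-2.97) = -12.14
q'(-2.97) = 30.82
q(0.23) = 1.70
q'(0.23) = 6.17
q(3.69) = 56.23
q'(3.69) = 95.58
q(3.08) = 15.93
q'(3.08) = 38.39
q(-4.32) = -128.21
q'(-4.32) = 120.14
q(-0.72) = -2.19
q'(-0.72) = -4.61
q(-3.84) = -71.53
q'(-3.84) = 107.92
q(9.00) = 603.07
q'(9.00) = 406.43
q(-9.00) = -603.07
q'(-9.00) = 406.43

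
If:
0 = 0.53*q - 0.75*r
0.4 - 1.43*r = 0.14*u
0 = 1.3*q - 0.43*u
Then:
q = 0.28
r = 0.20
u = 0.84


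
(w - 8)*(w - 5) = w^2 - 13*w + 40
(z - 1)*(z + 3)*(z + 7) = z^3 + 9*z^2 + 11*z - 21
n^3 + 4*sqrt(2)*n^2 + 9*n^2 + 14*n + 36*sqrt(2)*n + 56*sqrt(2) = (n + 2)*(n + 7)*(n + 4*sqrt(2))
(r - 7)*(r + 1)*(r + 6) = r^3 - 43*r - 42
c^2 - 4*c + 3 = (c - 3)*(c - 1)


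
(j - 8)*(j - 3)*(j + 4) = j^3 - 7*j^2 - 20*j + 96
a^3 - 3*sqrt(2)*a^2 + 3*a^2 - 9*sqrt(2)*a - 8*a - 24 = (a + 3)*(a - 4*sqrt(2))*(a + sqrt(2))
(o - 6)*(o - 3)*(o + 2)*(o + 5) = o^4 - 2*o^3 - 35*o^2 + 36*o + 180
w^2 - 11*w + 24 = (w - 8)*(w - 3)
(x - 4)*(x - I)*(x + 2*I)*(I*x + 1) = I*x^4 - 4*I*x^3 + 3*I*x^2 + 2*x - 12*I*x - 8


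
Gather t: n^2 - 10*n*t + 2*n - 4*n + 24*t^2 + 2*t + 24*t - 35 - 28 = n^2 - 2*n + 24*t^2 + t*(26 - 10*n) - 63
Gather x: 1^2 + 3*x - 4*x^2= -4*x^2 + 3*x + 1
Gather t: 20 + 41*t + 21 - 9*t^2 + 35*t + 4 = -9*t^2 + 76*t + 45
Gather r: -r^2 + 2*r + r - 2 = -r^2 + 3*r - 2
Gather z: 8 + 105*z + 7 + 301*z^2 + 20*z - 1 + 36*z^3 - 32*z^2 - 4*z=36*z^3 + 269*z^2 + 121*z + 14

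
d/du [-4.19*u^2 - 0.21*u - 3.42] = -8.38*u - 0.21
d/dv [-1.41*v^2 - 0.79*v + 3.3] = -2.82*v - 0.79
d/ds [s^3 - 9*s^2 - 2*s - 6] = 3*s^2 - 18*s - 2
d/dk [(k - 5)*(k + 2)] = 2*k - 3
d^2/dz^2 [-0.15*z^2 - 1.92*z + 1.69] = -0.300000000000000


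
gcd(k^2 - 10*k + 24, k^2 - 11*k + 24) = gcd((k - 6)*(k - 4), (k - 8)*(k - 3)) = 1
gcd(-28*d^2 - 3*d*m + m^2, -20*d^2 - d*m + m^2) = 4*d + m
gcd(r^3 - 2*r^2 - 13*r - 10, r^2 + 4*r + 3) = r + 1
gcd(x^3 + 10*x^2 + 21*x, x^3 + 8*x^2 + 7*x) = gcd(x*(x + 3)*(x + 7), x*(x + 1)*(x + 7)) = x^2 + 7*x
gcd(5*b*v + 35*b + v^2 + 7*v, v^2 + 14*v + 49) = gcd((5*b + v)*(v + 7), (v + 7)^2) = v + 7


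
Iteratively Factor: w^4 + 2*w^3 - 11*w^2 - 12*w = (w - 3)*(w^3 + 5*w^2 + 4*w) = w*(w - 3)*(w^2 + 5*w + 4) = w*(w - 3)*(w + 4)*(w + 1)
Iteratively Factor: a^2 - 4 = (a - 2)*(a + 2)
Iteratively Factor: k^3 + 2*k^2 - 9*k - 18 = (k + 3)*(k^2 - k - 6) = (k + 2)*(k + 3)*(k - 3)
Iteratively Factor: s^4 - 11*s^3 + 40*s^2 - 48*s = (s - 3)*(s^3 - 8*s^2 + 16*s) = (s - 4)*(s - 3)*(s^2 - 4*s) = s*(s - 4)*(s - 3)*(s - 4)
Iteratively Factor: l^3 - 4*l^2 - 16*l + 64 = (l - 4)*(l^2 - 16) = (l - 4)^2*(l + 4)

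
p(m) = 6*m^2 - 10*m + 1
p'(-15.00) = -190.00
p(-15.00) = 1501.00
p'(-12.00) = -154.00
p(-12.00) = 985.00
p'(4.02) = 38.24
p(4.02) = 57.76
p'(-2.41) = -38.92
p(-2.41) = 59.95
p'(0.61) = -2.68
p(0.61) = -2.87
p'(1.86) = 12.32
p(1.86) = 3.16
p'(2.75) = 23.00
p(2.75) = 18.88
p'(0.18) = -7.84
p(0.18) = -0.61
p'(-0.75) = -19.00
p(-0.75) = 11.88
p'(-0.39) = -14.68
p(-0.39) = 5.81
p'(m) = 12*m - 10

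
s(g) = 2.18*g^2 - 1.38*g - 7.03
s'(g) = 4.36*g - 1.38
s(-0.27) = -6.50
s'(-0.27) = -2.56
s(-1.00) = -3.47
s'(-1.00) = -5.74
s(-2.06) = 5.06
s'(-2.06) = -10.36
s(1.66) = -3.31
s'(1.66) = 5.86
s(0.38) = -7.24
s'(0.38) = 0.28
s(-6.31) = 88.48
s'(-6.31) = -28.89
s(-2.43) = 9.20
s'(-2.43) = -11.97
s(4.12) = 24.29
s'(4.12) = 16.58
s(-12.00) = 323.45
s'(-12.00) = -53.70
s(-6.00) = 79.73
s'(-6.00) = -27.54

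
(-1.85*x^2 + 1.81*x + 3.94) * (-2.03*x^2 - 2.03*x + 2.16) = 3.7555*x^4 + 0.0811999999999999*x^3 - 15.6685*x^2 - 4.0886*x + 8.5104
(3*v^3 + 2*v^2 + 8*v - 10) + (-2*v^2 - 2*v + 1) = 3*v^3 + 6*v - 9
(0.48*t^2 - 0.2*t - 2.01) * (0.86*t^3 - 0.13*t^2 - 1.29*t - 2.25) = 0.4128*t^5 - 0.2344*t^4 - 2.3218*t^3 - 0.5607*t^2 + 3.0429*t + 4.5225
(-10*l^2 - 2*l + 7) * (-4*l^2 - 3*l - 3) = 40*l^4 + 38*l^3 + 8*l^2 - 15*l - 21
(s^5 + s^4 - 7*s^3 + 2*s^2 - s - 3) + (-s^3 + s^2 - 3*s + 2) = s^5 + s^4 - 8*s^3 + 3*s^2 - 4*s - 1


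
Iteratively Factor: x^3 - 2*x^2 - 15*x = (x + 3)*(x^2 - 5*x) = x*(x + 3)*(x - 5)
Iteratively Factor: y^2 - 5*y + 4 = (y - 1)*(y - 4)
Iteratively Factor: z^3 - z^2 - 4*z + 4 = (z - 2)*(z^2 + z - 2) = (z - 2)*(z + 2)*(z - 1)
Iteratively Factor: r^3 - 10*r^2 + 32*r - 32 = (r - 2)*(r^2 - 8*r + 16) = (r - 4)*(r - 2)*(r - 4)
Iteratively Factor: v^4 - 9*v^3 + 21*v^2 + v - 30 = (v - 3)*(v^3 - 6*v^2 + 3*v + 10) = (v - 3)*(v + 1)*(v^2 - 7*v + 10) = (v - 3)*(v - 2)*(v + 1)*(v - 5)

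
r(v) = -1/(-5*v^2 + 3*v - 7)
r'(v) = -(10*v - 3)/(-5*v^2 + 3*v - 7)^2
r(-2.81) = 0.02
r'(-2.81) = 0.01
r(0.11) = 0.15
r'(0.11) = 0.04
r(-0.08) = 0.14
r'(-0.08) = 0.07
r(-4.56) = 0.01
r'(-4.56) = 0.00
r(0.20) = 0.15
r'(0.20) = 0.02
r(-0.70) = 0.09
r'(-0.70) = 0.07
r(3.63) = 0.02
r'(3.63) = -0.01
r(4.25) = 0.01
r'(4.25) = -0.01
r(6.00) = 0.01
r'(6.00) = 0.00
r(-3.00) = 0.02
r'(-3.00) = 0.01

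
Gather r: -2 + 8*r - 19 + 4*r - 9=12*r - 30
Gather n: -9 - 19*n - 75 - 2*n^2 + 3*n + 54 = -2*n^2 - 16*n - 30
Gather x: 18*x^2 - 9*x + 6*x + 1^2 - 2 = 18*x^2 - 3*x - 1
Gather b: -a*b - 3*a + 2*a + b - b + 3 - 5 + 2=-a*b - a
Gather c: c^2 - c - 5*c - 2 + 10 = c^2 - 6*c + 8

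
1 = 1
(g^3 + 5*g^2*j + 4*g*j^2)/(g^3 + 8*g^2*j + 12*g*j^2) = (g^2 + 5*g*j + 4*j^2)/(g^2 + 8*g*j + 12*j^2)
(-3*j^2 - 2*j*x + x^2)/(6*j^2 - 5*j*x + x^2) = (j + x)/(-2*j + x)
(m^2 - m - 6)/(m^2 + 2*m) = (m - 3)/m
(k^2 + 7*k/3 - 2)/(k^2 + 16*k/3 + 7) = (3*k - 2)/(3*k + 7)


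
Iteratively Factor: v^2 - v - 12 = (v + 3)*(v - 4)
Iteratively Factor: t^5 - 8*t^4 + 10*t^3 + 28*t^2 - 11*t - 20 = (t + 1)*(t^4 - 9*t^3 + 19*t^2 + 9*t - 20) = (t + 1)^2*(t^3 - 10*t^2 + 29*t - 20) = (t - 1)*(t + 1)^2*(t^2 - 9*t + 20) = (t - 4)*(t - 1)*(t + 1)^2*(t - 5)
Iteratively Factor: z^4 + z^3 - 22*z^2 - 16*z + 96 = (z + 3)*(z^3 - 2*z^2 - 16*z + 32) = (z + 3)*(z + 4)*(z^2 - 6*z + 8) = (z - 4)*(z + 3)*(z + 4)*(z - 2)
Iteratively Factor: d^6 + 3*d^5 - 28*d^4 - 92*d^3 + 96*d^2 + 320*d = (d + 4)*(d^5 - d^4 - 24*d^3 + 4*d^2 + 80*d) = (d - 5)*(d + 4)*(d^4 + 4*d^3 - 4*d^2 - 16*d) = (d - 5)*(d + 4)^2*(d^3 - 4*d) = d*(d - 5)*(d + 4)^2*(d^2 - 4) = d*(d - 5)*(d + 2)*(d + 4)^2*(d - 2)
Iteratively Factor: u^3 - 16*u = (u - 4)*(u^2 + 4*u) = (u - 4)*(u + 4)*(u)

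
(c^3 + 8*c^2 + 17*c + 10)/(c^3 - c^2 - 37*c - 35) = (c + 2)/(c - 7)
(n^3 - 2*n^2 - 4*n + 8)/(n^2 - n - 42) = (-n^3 + 2*n^2 + 4*n - 8)/(-n^2 + n + 42)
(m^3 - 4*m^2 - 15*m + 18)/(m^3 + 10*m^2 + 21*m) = (m^2 - 7*m + 6)/(m*(m + 7))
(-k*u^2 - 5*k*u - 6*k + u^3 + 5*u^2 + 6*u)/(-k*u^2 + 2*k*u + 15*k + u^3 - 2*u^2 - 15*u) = (u + 2)/(u - 5)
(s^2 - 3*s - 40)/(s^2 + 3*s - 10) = (s - 8)/(s - 2)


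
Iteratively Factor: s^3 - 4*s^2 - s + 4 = (s - 1)*(s^2 - 3*s - 4) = (s - 1)*(s + 1)*(s - 4)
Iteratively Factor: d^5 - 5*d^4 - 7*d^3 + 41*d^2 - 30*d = (d - 5)*(d^4 - 7*d^2 + 6*d) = d*(d - 5)*(d^3 - 7*d + 6) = d*(d - 5)*(d - 2)*(d^2 + 2*d - 3) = d*(d - 5)*(d - 2)*(d - 1)*(d + 3)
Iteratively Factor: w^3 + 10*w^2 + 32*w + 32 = (w + 4)*(w^2 + 6*w + 8) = (w + 4)^2*(w + 2)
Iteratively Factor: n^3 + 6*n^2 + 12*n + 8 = (n + 2)*(n^2 + 4*n + 4) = (n + 2)^2*(n + 2)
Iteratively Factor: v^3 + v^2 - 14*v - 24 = (v + 3)*(v^2 - 2*v - 8) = (v - 4)*(v + 3)*(v + 2)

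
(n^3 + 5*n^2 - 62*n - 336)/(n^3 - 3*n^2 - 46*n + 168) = (n^2 - 2*n - 48)/(n^2 - 10*n + 24)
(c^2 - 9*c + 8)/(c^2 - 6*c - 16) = (c - 1)/(c + 2)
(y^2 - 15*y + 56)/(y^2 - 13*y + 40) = (y - 7)/(y - 5)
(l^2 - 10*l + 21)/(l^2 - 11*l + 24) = (l - 7)/(l - 8)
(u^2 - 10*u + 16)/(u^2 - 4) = (u - 8)/(u + 2)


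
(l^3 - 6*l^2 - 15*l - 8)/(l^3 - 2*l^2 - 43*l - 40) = (l + 1)/(l + 5)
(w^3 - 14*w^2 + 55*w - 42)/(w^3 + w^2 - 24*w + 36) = (w^3 - 14*w^2 + 55*w - 42)/(w^3 + w^2 - 24*w + 36)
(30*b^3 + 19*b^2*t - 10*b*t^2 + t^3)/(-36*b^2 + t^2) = (-5*b^2 - 4*b*t + t^2)/(6*b + t)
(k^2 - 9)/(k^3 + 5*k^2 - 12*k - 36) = (k + 3)/(k^2 + 8*k + 12)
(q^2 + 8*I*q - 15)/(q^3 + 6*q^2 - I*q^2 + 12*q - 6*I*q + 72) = (q + 5*I)/(q^2 + q*(6 - 4*I) - 24*I)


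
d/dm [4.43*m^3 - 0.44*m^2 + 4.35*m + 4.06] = 13.29*m^2 - 0.88*m + 4.35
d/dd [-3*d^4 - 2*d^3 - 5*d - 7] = -12*d^3 - 6*d^2 - 5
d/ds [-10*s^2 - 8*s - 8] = -20*s - 8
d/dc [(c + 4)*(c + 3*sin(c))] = c + (c + 4)*(3*cos(c) + 1) + 3*sin(c)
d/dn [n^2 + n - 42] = 2*n + 1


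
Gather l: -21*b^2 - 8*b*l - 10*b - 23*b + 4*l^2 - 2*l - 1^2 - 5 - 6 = -21*b^2 - 33*b + 4*l^2 + l*(-8*b - 2) - 12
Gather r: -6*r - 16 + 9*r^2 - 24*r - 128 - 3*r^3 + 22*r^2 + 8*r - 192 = -3*r^3 + 31*r^2 - 22*r - 336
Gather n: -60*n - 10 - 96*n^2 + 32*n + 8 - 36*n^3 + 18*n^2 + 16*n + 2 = -36*n^3 - 78*n^2 - 12*n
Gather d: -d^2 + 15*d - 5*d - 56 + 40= -d^2 + 10*d - 16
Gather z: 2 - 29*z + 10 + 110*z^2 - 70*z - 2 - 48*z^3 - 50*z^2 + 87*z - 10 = -48*z^3 + 60*z^2 - 12*z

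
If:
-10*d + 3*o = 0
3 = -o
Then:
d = -9/10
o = -3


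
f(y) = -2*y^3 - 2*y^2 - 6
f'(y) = -6*y^2 - 4*y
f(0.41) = -6.47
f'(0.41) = -2.65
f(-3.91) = 82.98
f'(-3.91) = -76.09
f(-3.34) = 46.21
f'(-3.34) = -53.57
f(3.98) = -163.77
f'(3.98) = -110.96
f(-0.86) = -6.21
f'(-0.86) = -1.00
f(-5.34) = 241.52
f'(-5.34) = -149.73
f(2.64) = -56.74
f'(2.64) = -52.38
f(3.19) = -91.28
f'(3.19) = -73.82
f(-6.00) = 354.00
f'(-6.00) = -192.00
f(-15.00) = 6294.00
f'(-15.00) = -1290.00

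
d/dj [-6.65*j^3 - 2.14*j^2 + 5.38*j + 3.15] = -19.95*j^2 - 4.28*j + 5.38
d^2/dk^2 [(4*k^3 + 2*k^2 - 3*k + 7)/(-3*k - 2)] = 2*(-36*k^3 - 72*k^2 - 48*k - 89)/(27*k^3 + 54*k^2 + 36*k + 8)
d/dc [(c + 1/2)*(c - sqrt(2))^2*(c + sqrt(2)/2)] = 4*c^3 - 9*sqrt(2)*c^2/2 + 3*c^2/2 - 3*sqrt(2)*c/2 + sqrt(2)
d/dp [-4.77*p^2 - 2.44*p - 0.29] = -9.54*p - 2.44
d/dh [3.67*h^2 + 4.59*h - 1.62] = 7.34*h + 4.59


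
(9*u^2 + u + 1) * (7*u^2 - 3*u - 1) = 63*u^4 - 20*u^3 - 5*u^2 - 4*u - 1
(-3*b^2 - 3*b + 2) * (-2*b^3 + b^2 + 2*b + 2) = 6*b^5 + 3*b^4 - 13*b^3 - 10*b^2 - 2*b + 4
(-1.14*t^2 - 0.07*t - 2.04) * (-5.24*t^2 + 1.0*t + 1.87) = 5.9736*t^4 - 0.7732*t^3 + 8.4878*t^2 - 2.1709*t - 3.8148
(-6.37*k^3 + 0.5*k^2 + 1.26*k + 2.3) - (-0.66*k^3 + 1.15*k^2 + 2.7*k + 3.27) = -5.71*k^3 - 0.65*k^2 - 1.44*k - 0.97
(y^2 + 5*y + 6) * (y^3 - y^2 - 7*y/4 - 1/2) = y^5 + 4*y^4 - 3*y^3/4 - 61*y^2/4 - 13*y - 3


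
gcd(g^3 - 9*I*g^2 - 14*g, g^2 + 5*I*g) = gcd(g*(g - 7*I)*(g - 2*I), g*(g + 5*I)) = g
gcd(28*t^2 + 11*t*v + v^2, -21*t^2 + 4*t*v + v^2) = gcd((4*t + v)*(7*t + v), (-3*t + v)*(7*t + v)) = 7*t + v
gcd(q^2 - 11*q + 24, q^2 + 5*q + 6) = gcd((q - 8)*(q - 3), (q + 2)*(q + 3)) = 1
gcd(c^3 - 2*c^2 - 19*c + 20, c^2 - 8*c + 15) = c - 5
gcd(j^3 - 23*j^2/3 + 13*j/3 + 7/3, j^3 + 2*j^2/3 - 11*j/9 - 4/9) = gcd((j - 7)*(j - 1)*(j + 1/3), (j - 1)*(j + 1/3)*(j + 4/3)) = j^2 - 2*j/3 - 1/3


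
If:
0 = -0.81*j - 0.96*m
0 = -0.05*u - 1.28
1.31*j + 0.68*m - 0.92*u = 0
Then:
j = -31.99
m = 26.99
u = -25.60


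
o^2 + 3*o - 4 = (o - 1)*(o + 4)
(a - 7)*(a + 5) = a^2 - 2*a - 35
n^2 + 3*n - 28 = (n - 4)*(n + 7)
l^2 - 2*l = l*(l - 2)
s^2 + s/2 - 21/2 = (s - 3)*(s + 7/2)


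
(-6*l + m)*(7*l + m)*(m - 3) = -42*l^2*m + 126*l^2 + l*m^2 - 3*l*m + m^3 - 3*m^2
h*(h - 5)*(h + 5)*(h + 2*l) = h^4 + 2*h^3*l - 25*h^2 - 50*h*l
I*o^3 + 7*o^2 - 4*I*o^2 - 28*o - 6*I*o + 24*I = (o - 4)*(o - 6*I)*(I*o + 1)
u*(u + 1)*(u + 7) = u^3 + 8*u^2 + 7*u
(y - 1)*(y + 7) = y^2 + 6*y - 7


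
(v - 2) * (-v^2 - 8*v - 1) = -v^3 - 6*v^2 + 15*v + 2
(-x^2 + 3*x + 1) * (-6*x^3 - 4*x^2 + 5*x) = 6*x^5 - 14*x^4 - 23*x^3 + 11*x^2 + 5*x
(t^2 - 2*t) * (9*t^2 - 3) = 9*t^4 - 18*t^3 - 3*t^2 + 6*t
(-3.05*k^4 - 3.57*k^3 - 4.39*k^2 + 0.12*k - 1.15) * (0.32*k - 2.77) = -0.976*k^5 + 7.3061*k^4 + 8.4841*k^3 + 12.1987*k^2 - 0.7004*k + 3.1855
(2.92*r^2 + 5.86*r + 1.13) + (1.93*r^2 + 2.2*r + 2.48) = 4.85*r^2 + 8.06*r + 3.61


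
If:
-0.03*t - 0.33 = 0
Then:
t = -11.00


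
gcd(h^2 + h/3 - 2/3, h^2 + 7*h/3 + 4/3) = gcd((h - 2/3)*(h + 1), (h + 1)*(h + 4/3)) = h + 1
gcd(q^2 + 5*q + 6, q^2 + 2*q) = q + 2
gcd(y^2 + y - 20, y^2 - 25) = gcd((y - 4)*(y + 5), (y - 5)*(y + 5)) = y + 5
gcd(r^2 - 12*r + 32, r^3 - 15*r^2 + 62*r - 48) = r - 8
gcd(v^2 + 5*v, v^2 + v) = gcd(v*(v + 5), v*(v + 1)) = v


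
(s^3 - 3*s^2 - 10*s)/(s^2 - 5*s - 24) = s*(-s^2 + 3*s + 10)/(-s^2 + 5*s + 24)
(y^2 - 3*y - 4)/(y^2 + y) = (y - 4)/y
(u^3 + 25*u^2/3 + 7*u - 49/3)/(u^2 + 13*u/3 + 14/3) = (u^2 + 6*u - 7)/(u + 2)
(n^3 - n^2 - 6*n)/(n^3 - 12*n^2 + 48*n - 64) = n*(n^2 - n - 6)/(n^3 - 12*n^2 + 48*n - 64)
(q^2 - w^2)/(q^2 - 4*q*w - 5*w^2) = (q - w)/(q - 5*w)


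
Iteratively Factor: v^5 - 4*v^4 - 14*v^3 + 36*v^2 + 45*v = (v + 1)*(v^4 - 5*v^3 - 9*v^2 + 45*v) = (v - 3)*(v + 1)*(v^3 - 2*v^2 - 15*v) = (v - 3)*(v + 1)*(v + 3)*(v^2 - 5*v) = v*(v - 3)*(v + 1)*(v + 3)*(v - 5)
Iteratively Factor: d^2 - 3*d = (d - 3)*(d)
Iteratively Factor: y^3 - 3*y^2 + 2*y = (y - 1)*(y^2 - 2*y) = y*(y - 1)*(y - 2)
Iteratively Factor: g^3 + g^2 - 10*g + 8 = (g + 4)*(g^2 - 3*g + 2) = (g - 1)*(g + 4)*(g - 2)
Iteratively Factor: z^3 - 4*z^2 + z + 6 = (z + 1)*(z^2 - 5*z + 6) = (z - 3)*(z + 1)*(z - 2)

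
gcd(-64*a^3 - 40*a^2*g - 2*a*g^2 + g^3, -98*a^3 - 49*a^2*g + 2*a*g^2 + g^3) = 2*a + g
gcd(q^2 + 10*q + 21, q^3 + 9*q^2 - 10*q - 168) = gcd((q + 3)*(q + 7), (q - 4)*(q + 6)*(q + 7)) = q + 7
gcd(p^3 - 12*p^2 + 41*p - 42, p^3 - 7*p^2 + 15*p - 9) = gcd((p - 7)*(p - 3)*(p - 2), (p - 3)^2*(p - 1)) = p - 3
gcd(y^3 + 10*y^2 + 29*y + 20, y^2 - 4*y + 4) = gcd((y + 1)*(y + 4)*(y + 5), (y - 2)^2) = 1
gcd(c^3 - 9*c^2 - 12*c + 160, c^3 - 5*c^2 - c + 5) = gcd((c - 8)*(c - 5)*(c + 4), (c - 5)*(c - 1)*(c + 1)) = c - 5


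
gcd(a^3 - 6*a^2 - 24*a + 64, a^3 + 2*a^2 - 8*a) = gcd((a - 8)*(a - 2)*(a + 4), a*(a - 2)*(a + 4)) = a^2 + 2*a - 8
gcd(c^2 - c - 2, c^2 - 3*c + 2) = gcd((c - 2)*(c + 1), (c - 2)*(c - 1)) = c - 2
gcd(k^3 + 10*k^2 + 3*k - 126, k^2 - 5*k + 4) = 1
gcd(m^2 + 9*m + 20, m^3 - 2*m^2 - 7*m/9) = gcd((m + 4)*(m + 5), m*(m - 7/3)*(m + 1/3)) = 1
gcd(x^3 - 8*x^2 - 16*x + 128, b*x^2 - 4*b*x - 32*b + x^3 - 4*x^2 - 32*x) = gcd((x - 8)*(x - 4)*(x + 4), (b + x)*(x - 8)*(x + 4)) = x^2 - 4*x - 32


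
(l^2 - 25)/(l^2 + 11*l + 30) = (l - 5)/(l + 6)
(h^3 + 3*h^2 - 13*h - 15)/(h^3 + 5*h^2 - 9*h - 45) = (h + 1)/(h + 3)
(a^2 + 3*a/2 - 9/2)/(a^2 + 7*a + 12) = (a - 3/2)/(a + 4)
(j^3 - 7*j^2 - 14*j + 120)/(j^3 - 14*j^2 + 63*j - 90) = (j + 4)/(j - 3)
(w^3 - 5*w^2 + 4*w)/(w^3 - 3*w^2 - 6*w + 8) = w/(w + 2)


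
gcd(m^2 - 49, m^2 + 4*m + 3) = 1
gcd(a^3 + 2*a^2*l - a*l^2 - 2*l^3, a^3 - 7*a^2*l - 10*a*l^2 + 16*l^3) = a^2 + a*l - 2*l^2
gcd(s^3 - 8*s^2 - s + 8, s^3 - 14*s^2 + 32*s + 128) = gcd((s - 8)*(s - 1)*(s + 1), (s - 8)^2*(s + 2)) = s - 8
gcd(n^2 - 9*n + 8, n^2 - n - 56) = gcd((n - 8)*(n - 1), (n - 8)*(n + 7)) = n - 8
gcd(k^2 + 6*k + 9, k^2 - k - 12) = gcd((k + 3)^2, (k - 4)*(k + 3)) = k + 3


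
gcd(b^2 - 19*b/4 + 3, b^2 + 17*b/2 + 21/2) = 1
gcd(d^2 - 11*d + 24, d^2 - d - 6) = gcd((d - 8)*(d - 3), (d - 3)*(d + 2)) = d - 3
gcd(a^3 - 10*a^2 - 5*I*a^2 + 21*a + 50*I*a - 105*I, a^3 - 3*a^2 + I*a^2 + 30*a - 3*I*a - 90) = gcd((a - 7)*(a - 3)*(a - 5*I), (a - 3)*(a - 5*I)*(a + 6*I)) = a^2 + a*(-3 - 5*I) + 15*I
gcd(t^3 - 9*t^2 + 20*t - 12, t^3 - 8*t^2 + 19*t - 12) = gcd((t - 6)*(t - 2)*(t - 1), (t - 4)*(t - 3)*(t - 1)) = t - 1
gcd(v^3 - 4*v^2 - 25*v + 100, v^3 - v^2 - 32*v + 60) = v - 5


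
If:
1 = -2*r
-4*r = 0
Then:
No Solution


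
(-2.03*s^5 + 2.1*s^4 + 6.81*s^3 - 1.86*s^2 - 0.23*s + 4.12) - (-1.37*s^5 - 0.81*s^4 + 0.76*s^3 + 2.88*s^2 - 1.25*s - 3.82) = -0.66*s^5 + 2.91*s^4 + 6.05*s^3 - 4.74*s^2 + 1.02*s + 7.94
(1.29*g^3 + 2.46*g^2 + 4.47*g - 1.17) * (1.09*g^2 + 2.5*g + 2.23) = 1.4061*g^5 + 5.9064*g^4 + 13.899*g^3 + 15.3855*g^2 + 7.0431*g - 2.6091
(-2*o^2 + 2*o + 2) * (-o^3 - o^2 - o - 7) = 2*o^5 - 2*o^3 + 10*o^2 - 16*o - 14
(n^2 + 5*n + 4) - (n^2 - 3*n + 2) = 8*n + 2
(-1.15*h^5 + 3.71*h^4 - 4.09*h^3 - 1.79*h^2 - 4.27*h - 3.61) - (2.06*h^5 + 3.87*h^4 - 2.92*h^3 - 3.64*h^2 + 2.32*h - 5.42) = -3.21*h^5 - 0.16*h^4 - 1.17*h^3 + 1.85*h^2 - 6.59*h + 1.81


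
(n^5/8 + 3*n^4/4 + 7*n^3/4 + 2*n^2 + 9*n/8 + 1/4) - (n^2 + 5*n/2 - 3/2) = n^5/8 + 3*n^4/4 + 7*n^3/4 + n^2 - 11*n/8 + 7/4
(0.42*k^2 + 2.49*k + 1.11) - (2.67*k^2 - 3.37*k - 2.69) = -2.25*k^2 + 5.86*k + 3.8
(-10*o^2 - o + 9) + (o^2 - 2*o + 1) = -9*o^2 - 3*o + 10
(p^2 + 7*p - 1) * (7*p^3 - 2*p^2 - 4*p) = 7*p^5 + 47*p^4 - 25*p^3 - 26*p^2 + 4*p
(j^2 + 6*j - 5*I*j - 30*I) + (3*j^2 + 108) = 4*j^2 + 6*j - 5*I*j + 108 - 30*I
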